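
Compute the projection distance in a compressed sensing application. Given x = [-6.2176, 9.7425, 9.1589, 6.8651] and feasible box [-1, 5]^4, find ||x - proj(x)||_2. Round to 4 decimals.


Project each component onto [-1, 5].
clip(-6.2176) = -1.0, clip(9.7425) = 5.0, clip(9.1589) = 5.0, clip(6.8651) = 5.0
Projection = [-1.0, 5.0, 5.0, 5.0]
Squared diffs: [27.2233, 22.4913, 17.2964, 3.4786]
Distance = sqrt(70.4896) = 8.3958


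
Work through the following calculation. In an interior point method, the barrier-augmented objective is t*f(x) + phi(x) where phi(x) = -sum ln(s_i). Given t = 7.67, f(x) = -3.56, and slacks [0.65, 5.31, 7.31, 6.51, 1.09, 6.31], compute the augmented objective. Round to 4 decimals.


Step 1: Compute log-barrier.
ln values: [-0.4308, 1.6696, 1.9892, 1.8733, 0.0862, 1.8421]
phi = -(-0.4308 + 1.6696 + 1.9892 + 1.8733 + 0.0862 + 1.8421) = -7.0297
Step 2: Compute augmented objective.
t*f(x) = 7.67*-3.56 = -27.3052
Total = -27.3052 - 7.0297 = -34.3349


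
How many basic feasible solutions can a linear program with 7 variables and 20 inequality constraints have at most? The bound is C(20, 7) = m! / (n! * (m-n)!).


Each vertex corresponds to some choice of n active constraints out of m, so the number of vertices is at most C(m, n) = m! / (n!(m-n)!).
m = 20, n = 7
Numerator: 20 * 19 * 18 * 17 * 16 * 15 * 14
Denominator: 7! = 5040
C(20, 7) = 77520


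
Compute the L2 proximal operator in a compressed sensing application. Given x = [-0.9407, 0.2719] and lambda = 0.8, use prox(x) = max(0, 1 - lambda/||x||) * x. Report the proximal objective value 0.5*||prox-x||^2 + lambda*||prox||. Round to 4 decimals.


Step 1: Compute ||x||.
||x|| = 0.9792
Step 2: Compute scaling factor.
scale = max(0, 1 - 0.8/0.9792) = 0.183
Step 3: prox(x) = [-0.1722, 0.0498]
||prox(x)|| = 0.1792
Step 4: Proximal objective.
0.5*||prox-x||^2 = 0.32
lambda*||prox|| = 0.1434
Total = 0.4634


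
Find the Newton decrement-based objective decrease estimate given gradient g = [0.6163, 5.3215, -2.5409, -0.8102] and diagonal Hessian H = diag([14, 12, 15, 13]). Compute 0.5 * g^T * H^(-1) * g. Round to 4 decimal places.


Step 1: H is diagonal, so H^(-1) * g = [0.044, 0.4435, -0.1694, -0.0623].
Step 2: g^T H^(-1) g = sum_i g_i^2 / H_ii
  = (0.6163)^2/14 + (5.3215)^2/12 + (-2.5409)^2/15 + (-0.8102)^2/13
  = 0.0271 + 2.3599 + 0.4304 + 0.0505 = 2.8679
Step 3: Objective decrease = 0.5 * g^T H^(-1) g = 1.4339


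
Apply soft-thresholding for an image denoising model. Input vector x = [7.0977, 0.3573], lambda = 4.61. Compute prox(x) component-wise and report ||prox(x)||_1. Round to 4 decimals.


Soft-thresholding with lambda = 4.61:
prox(7.0977) = sign(7.0977)*max(|7.0977| - 4.61, 0) = 2.4877
prox(0.3573) = sign(0.3573)*max(|0.3573| - 4.61, 0) = 0.0
prox(x) = [2.4877, 0.0]
||prox(x)||_1 = 2.4877 + 0.0 = 2.4877


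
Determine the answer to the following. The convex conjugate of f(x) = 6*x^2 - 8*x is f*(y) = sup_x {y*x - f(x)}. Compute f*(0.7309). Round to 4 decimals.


f*(y) = sup_x {y*x - a*x^2 - b*x} = sup_x {(y-b)*x - a*x^2}
FOC: (y - b) - 2a*x = 0 => x* = (y - b)/(2a)
x* = (0.7309 + 8)/(2*6) = 0.7276
f*(0.7309) = (y-b)^2/(4a) = (0.7309 + 8)^2/(4*6)
= 76.2286/24 = 3.1762


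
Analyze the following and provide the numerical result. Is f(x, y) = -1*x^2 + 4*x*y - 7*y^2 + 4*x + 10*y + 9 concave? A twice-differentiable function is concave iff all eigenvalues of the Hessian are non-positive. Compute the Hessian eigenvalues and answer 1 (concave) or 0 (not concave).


The Hessian of f(x,y) = -1*x^2 + 4*x*y - 7*y^2 + 4*x + 10*y + 9 is:
H = [[-2, 4], [4, -14]]
Trace = -2 - 14 = -16
Determinant = -2*-14 - (4)^2 = 12
Discriminant = (-16)^2 - 4*12 = 208.0
Eigenvalues: lambda_1 = -15.2111, lambda_2 = -0.7889
The function is concave.

1


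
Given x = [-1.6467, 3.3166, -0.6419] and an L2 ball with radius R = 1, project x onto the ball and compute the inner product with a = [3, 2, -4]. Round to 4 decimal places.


Step 1: Compute ||x|| (intermediates to 6 decimals).
||x|| = sqrt((-1.6467)^2 + 3.3166^2 + (-0.6419)^2) = 3.758123
Step 2: Project.
Since ||x|| > R, scale = R/||x|| = 1/3.758123 = 0.26609, proj(x) = scale * x
proj(x) = [-0.43817, 0.882514, -0.170803]
Step 3: Dot product.
a^T * proj(x) = 3*(-0.43817) + 2*0.882514 - 4*(-0.170803) = 1.1337


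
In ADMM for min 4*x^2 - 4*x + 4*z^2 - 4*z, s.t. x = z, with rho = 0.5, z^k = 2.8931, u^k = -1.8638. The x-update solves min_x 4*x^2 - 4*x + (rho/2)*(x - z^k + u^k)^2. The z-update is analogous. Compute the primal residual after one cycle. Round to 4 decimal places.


ADMM iteration with rho = 0.5, z^k = 2.8931, u^k = -1.8638
Step 1: x-update.
Minimize 4*x^2 - 4*x + (0.5/2)*(x - 2.8931 - 1.8638)^2
FOC: (2*4 + 0.5)*x = 4 + 0.5*(2.8931 + 1.8638)
x^{k+1} = 0.7504
Step 2: z-update.
Minimize 4*z^2 - 4*z + (0.5/2)*(0.7504 - z - 1.8638)^2
FOC: (2*4 + 0.5)*z = 4 + 0.5*(0.7504 - 1.8638)
z^{k+1} = 0.4051
Step 3: u-update.
u^{k+1} = -1.8638 + 0.7504 - 0.4051 = -1.5185
Step 4: Primal residual = |0.7504 - 0.4051| = 0.3453


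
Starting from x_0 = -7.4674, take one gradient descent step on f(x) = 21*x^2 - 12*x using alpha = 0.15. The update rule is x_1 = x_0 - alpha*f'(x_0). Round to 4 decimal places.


We compute the gradient at x_0 and apply the update.
f'(x) = 42*x - 12
f'(-7.4674) = 42*-7.4674 - 12 = -325.6308
x_1 = -7.4674 - 0.15*-325.6308 = 41.3772


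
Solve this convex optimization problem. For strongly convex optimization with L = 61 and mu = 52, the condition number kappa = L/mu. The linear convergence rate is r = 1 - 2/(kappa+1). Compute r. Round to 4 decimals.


Step 1: Compute the condition number.
kappa = L/mu = 61/52 = 1.1731
Step 2: Compute the convergence rate.
r = 1 - 2/(kappa + 1) = 1 - 2*mu/(L + mu) = (L - mu)/(L + mu) = 9/113 = 0.0796


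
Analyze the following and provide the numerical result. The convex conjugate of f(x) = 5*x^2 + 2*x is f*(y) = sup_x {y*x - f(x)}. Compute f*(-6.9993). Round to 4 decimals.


f*(y) = sup_x {y*x - a*x^2 - b*x} = sup_x {(y-b)*x - a*x^2}
FOC: (y - b) - 2a*x = 0 => x* = (y - b)/(2a)
x* = (-6.9993 - 2)/(2*5) = -0.8999
f*(-6.9993) = (y-b)^2/(4a) = (-6.9993 - 2)^2/(4*5)
= 80.9874/20 = 4.0494


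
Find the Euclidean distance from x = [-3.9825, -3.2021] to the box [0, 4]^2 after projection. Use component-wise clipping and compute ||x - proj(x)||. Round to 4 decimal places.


Project each component onto [0, 4].
clip(-3.9825) = 0.0, clip(-3.2021) = 0.0
Projection = [0.0, 0.0]
Squared diffs: [15.8603, 10.2534]
Distance = sqrt(26.1137) = 5.1102


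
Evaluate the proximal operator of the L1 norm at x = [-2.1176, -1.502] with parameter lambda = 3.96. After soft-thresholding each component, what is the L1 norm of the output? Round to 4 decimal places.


Soft-thresholding with lambda = 3.96:
prox(-2.1176) = sign(-2.1176)*max(|-2.1176| - 3.96, 0) = 0.0
prox(-1.502) = sign(-1.502)*max(|-1.502| - 3.96, 0) = 0.0
prox(x) = [0.0, 0.0]
||prox(x)||_1 = 0.0 + 0.0 = 0.0


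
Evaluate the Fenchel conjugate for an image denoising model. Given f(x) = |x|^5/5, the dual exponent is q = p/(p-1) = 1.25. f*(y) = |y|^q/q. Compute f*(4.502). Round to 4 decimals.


The conjugate exponent q satisfies 1/p + 1/q = 1.
p = 5, so q = 5/(5 - 1) = 1.25
|y|^q = 4.502^1.25 = 6.5578
f*(4.502) = 6.5578 / 1.25 = 5.2462


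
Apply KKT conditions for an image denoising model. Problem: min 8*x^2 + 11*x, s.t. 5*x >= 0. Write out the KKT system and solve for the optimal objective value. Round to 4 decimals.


Step 1: Try lambda = 0 (constraint inactive).
x_unc = -11/(2*8) = -0.6875
Check: 5*-0.6875 = -3.4375 < 0 -- violated!
Step 2: Constraint must be active: 5*x = 0
x* = 0/5 = 0.0
lambda = (2*8*0.0 + 11)/5 = 2.2
Step 3: Compute optimal value.
f(x*) = 8*0.0^2 + 11*0.0 = 0.0


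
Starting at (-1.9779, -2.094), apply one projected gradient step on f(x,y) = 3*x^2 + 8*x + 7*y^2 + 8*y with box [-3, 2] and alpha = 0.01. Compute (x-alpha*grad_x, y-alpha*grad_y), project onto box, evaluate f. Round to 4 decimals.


Step 1: Compute gradient at (-1.9779, -2.094).
grad_x = 2*3*-1.9779 + 8 = -3.8674
grad_y = 2*7*-2.094 + 8 = -21.316
Step 2: Gradient step.
x_raw = -1.9779 - 0.01*-3.8674 = -1.9392
y_raw = -2.094 - 0.01*-21.316 = -1.8808
Step 3: Project onto [-3, 2].
x_proj = clip(-1.9392) = -1.9392
y_proj = clip(-1.8808) = -1.8808
Step 4: Evaluate f.
f(-1.9392, -1.8808) = 5.4842


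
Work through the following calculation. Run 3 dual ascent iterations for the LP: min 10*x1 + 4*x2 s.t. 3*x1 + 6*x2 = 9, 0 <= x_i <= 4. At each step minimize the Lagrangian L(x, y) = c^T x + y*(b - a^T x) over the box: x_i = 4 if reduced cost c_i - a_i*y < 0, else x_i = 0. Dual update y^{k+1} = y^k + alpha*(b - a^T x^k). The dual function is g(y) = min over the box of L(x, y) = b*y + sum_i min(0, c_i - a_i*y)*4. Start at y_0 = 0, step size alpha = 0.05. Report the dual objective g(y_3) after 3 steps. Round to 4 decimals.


Dual ascent for LP: min 10*x1 + 4*x2, 3*x1 + 6*x2 = 9, 0 <= x_i <= 4
Step 1: y^k = 0.0, reduced costs: (10.0, 4.0)
  x^k = (0.0, 0.0), subgradient = b - a^T x = 9.0
  y^{k+1} = 0.0 + 0.05*9.0 = 0.45
Step 2: y^k = 0.45, reduced costs: (8.65, 1.3)
  x^k = (0.0, 0.0), subgradient = b - a^T x = 9.0
  y^{k+1} = 0.45 + 0.05*9.0 = 0.9
Step 3: y^k = 0.9, reduced costs: (7.3, -1.4)
  x^k = (0.0, 4.0), subgradient = b - a^T x = -15.0
  y^{k+1} = 0.9 + 0.05*-15.0 = 0.15
Dual objective at y_3 = 0.15: reduced costs (9.55, 3.1), box minimizer x = (0.0, 0.0)
g(y_3) = b*y + (c1 - a1*y)*x1 + (c2 - a2*y)*x2 = 9*0.15 + 9.55*0.0 + 3.1*0.0 = 1.35 + 0.0 + 0.0 = 1.35


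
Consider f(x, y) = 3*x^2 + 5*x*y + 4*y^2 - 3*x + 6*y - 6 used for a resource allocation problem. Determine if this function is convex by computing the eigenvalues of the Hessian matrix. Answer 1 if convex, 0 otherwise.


The Hessian of f(x,y) = 3*x^2 + 5*x*y + 4*y^2 - 3*x + 6*y - 6 is:
H = [[6, 5], [5, 8]]
Trace = 6 + 8 = 14
Determinant = 6*8 - (5)^2 = 23
Discriminant = (14)^2 - 4*23 = 104.0
Eigenvalues: lambda_1 = 1.901, lambda_2 = 12.099
The function is convex.

1


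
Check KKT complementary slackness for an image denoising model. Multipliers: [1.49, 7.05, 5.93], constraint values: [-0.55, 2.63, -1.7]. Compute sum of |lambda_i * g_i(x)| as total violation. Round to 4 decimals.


KKT complementary slackness check:
lambda_1 * g_1 = 1.49 * -0.55 = -0.8195
lambda_2 * g_2 = 7.05 * 2.63 = 18.5415
lambda_3 * g_3 = 5.93 * -1.7 = -10.081
Total violation = 0.8195 + 18.5415 + 10.081 = 29.442


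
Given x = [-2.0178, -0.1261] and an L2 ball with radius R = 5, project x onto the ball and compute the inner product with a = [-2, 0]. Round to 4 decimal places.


Step 1: Compute ||x|| (intermediates to 6 decimals).
||x|| = sqrt((-2.0178)^2 + (-0.1261)^2) = 2.021736
Step 2: Project.
Since ||x|| <= R, proj = x (no scaling needed).
proj(x) = [-2.0178, -0.1261]
Step 3: Dot product.
a^T * proj(x) = -2*(-2.0178) + 0*(-0.1261) = 4.0356


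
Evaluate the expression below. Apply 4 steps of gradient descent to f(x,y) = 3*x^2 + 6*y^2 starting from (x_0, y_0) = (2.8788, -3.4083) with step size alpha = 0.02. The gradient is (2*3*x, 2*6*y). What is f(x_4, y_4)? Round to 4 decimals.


Gradient descent on f(x,y) = 3*x^2 + 6*y^2.
Starting point: (2.8788, -3.4083), alpha = 0.02
Step 1: grad_x = 2*3*2.8788 = 17.2728, grad_y = 2*6*-3.4083 = -40.8996
  x_1 = 2.8788 - 0.02*17.2728 = 2.5333
  y_1 = -3.4083 - 0.02*-40.8996 = -2.5903
Step 2: grad_x = 2*3*2.5333 = 15.2001, grad_y = 2*6*-2.5903 = -31.0837
  x_2 = 2.5333 - 0.02*15.2001 = 2.2293
  y_2 = -2.5903 - 0.02*-31.0837 = -1.9686
Step 3: grad_x = 2*3*2.2293 = 13.3761, grad_y = 2*6*-1.9686 = -23.6236
  x_3 = 2.2293 - 0.02*13.3761 = 1.9618
  y_3 = -1.9686 - 0.02*-23.6236 = -1.4962
Step 4: grad_x = 2*3*1.9618 = 11.7709, grad_y = 2*6*-1.4962 = -17.9539
  x_4 = 1.9618 - 0.02*11.7709 = 1.7264
  y_4 = -1.4962 - 0.02*-17.9539 = -1.1371
f(1.7264, -1.1371) = 3*1.7264^2 + 6*(-1.1371)^2 = 16.6991


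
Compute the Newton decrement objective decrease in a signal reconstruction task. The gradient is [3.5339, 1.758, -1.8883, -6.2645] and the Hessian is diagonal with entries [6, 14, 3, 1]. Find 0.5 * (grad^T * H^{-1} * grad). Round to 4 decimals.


Step 1: H is diagonal, so H^(-1) * g = [0.589, 0.1256, -0.6294, -6.2645].
Step 2: g^T H^(-1) g = sum_i g_i^2 / H_ii
  = (3.5339)^2/6 + (1.758)^2/14 + (-1.8883)^2/3 + (-6.2645)^2/1
  = 2.0814 + 0.2208 + 1.1886 + 39.244 = 42.7347
Step 3: Objective decrease = 0.5 * g^T H^(-1) g = 21.3673


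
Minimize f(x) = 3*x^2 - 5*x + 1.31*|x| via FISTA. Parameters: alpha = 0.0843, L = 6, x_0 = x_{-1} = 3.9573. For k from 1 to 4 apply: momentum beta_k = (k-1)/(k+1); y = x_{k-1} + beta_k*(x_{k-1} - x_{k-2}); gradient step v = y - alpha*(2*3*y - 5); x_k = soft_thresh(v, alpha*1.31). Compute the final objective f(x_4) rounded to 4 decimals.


FISTA on f(x) = 3*x^2 - 5*x + 1.31*|x|
L = 6, alpha = 0.0843
Iteration 1: beta = 0.0, y = 3.9573 + 0.0*(3.9573 - 3.9573) = 3.9573
  grad(y) = 18.7438, v = y - alpha*grad = 2.3772
  prox(v) = soft_thresh(2.3772, 0.1104) = 2.2668
Iteration 2: beta = 0.3333, y = 2.2668 + 0.3333*(2.2668 - 3.9573) = 1.7033
  grad(y) = 5.2195, v = y - alpha*grad = 1.2632
  prox(v) = soft_thresh(1.2632, 0.1104) = 1.1528
Iteration 3: beta = 0.5, y = 1.1528 + 0.5*(1.1528 - 2.2668) = 0.5958
  grad(y) = -1.425, v = y - alpha*grad = 0.716
  prox(v) = soft_thresh(0.716, 0.1104) = 0.6055
Iteration 4: beta = 0.6, y = 0.6055 + 0.6*(0.6055 - 1.1528) = 0.2772
  grad(y) = -3.337, v = y - alpha*grad = 0.5585
  prox(v) = soft_thresh(0.5585, 0.1104) = 0.448
f(x_4) = 3*0.448^2 - 5*0.448 + 1.31*|0.448| = -1.051


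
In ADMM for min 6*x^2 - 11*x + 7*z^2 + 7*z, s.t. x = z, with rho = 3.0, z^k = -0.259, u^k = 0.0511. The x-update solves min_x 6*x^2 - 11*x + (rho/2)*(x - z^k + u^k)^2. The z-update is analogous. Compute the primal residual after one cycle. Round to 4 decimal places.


ADMM iteration with rho = 3.0, z^k = -0.259, u^k = 0.0511
Step 1: x-update.
Minimize 6*x^2 - 11*x + (3.0/2)*(x + 0.259 + 0.0511)^2
FOC: (2*6 + 3.0)*x = 11 + 3.0*(-0.259 - 0.0511)
x^{k+1} = 0.6713
Step 2: z-update.
Minimize 7*z^2 + 7*z + (3.0/2)*(0.6713 - z + 0.0511)^2
FOC: (2*7 + 3.0)*z = -7 + 3.0*(0.6713 + 0.0511)
z^{k+1} = -0.2843
Step 3: u-update.
u^{k+1} = 0.0511 + 0.6713 + 0.2843 = 1.0067
Step 4: Primal residual = |0.6713 + 0.2843| = 0.9556


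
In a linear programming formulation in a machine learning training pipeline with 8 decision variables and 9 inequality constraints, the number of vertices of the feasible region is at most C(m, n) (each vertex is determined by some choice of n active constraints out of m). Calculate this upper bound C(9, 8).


Each vertex corresponds to some choice of n active constraints out of m, so the number of vertices is at most C(m, n) = m! / (n!(m-n)!).
m = 9, n = 8
Numerator: 9 * 8 * 7 * 6 * 5 * 4 * 3 * 2
Denominator: 8! = 40320
C(9, 8) = 9


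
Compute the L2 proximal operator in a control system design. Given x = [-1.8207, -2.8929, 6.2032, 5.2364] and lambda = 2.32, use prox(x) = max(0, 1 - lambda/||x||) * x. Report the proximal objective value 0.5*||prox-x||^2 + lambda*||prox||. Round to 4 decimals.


Step 1: Compute ||x||.
||x|| = 8.8081
Step 2: Compute scaling factor.
scale = max(0, 1 - 2.32/8.8081) = 0.7366
Step 3: prox(x) = [-1.3411, -2.1309, 4.5693, 3.8572]
||prox(x)|| = 6.4881
Step 4: Proximal objective.
0.5*||prox-x||^2 = 2.6912
lambda*||prox|| = 15.0524
Total = 17.7437


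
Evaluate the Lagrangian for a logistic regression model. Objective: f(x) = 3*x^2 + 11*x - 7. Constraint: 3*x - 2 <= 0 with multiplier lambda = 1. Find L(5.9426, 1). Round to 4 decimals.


Step 1: Evaluate f(x).
f(5.9426) = 3*5.9426^2 + 11*5.9426 - 7 = 164.3121
Step 2: Evaluate g(x).
g(5.9426) = 3*5.9426 - 2 = 15.8278
Step 3: Compute Lagrangian.
L = 164.3121 + 1*15.8278 = 180.1399


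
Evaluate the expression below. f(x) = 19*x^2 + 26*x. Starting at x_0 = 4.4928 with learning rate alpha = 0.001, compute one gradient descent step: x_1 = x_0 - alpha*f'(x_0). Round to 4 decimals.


We compute the gradient at x_0 and apply the update.
f'(x) = 38*x + 26
f'(4.4928) = 38*4.4928 + 26 = 196.7264
x_1 = 4.4928 - 0.001*196.7264 = 4.2961


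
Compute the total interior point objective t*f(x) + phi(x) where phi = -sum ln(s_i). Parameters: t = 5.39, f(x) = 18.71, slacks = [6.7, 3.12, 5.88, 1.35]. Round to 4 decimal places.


Step 1: Compute log-barrier.
ln values: [1.9021, 1.1378, 1.7716, 0.3001]
phi = -(1.9021 + 1.1378 + 1.7716 + 0.3001) = -5.1116
Step 2: Compute augmented objective.
t*f(x) = 5.39*18.71 = 100.8469
Total = 100.8469 - 5.1116 = 95.7353


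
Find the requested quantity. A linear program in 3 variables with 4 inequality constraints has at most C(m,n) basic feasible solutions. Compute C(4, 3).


Each vertex corresponds to some choice of n active constraints out of m, so the number of vertices is at most C(m, n) = m! / (n!(m-n)!).
m = 4, n = 3
Numerator: 4 * 3 * 2
Denominator: 3! = 6
C(4, 3) = 4


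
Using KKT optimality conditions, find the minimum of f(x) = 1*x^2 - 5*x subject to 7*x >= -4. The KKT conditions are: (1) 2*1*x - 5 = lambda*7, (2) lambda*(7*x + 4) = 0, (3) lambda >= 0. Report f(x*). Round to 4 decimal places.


Step 1: Try lambda = 0 (constraint inactive).
Stationarity: 2*1*x - 5 = 0
x* = 5/(2*1) = 2.5
Check constraint: 7*2.5 = 17.5 >= -4 -- satisfied.
Step 2: Compute optimal value.
f(x*) = 1*2.5^2 - 5*2.5 = -6.25


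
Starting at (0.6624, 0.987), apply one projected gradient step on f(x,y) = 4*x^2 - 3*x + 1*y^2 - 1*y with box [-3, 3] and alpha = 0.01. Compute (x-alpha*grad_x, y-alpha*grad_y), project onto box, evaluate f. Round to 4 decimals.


Step 1: Compute gradient at (0.6624, 0.987).
grad_x = 2*4*0.6624 - 3 = 2.2992
grad_y = 2*1*0.987 - 1 = 0.974
Step 2: Gradient step.
x_raw = 0.6624 - 0.01*2.2992 = 0.6394
y_raw = 0.987 - 0.01*0.974 = 0.9773
Step 3: Project onto [-3, 3].
x_proj = clip(0.6394) = 0.6394
y_proj = clip(0.9773) = 0.9773
Step 4: Evaluate f.
f(0.6394, 0.9773) = -0.3051


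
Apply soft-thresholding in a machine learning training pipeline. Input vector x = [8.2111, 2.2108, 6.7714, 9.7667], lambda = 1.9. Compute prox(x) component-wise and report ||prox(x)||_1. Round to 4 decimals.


Soft-thresholding with lambda = 1.9:
prox(8.2111) = sign(8.2111)*max(|8.2111| - 1.9, 0) = 6.3111
prox(2.2108) = sign(2.2108)*max(|2.2108| - 1.9, 0) = 0.3108
prox(6.7714) = sign(6.7714)*max(|6.7714| - 1.9, 0) = 4.8714
prox(9.7667) = sign(9.7667)*max(|9.7667| - 1.9, 0) = 7.8667
prox(x) = [6.3111, 0.3108, 4.8714, 7.8667]
||prox(x)||_1 = 6.3111 + 0.3108 + 4.8714 + 7.8667 = 19.36


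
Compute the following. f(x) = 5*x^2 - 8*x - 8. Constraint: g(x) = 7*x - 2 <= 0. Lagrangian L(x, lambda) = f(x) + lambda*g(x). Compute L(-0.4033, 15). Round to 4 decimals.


Step 1: Evaluate f(x).
f(-0.4033) = 5*(-0.4033)^2 - 8*(-0.4033) - 8 = -3.9603
Step 2: Evaluate g(x).
g(-0.4033) = 7*-0.4033 - 2 = -4.8231
Step 3: Compute Lagrangian.
L = -3.9603 + 15*-4.8231 = -76.3068


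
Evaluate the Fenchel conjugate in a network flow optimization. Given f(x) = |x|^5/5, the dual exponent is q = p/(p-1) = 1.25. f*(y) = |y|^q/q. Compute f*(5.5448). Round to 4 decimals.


The conjugate exponent q satisfies 1/p + 1/q = 1.
p = 5, so q = 5/(5 - 1) = 1.25
|y|^q = 5.5448^1.25 = 8.5086
f*(5.5448) = 8.5086 / 1.25 = 6.8069


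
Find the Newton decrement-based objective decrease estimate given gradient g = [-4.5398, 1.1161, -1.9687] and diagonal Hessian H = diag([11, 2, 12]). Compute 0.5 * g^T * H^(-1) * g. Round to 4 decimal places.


Step 1: H is diagonal, so H^(-1) * g = [-0.4127, 0.5581, -0.1641].
Step 2: g^T H^(-1) g = sum_i g_i^2 / H_ii
  = (-4.5398)^2/11 + (1.1161)^2/2 + (-1.9687)^2/12
  = 1.8736 + 0.6228 + 0.323 = 2.8194
Step 3: Objective decrease = 0.5 * g^T H^(-1) g = 1.4097


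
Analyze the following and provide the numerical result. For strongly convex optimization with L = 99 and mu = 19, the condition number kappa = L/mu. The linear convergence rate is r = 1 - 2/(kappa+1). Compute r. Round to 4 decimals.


Step 1: Compute the condition number.
kappa = L/mu = 99/19 = 5.2105
Step 2: Compute the convergence rate.
r = 1 - 2/(kappa + 1) = 1 - 2*mu/(L + mu) = (L - mu)/(L + mu) = 80/118 = 0.678


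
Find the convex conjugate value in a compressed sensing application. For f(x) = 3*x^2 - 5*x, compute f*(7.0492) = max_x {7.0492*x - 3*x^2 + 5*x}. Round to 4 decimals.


f*(y) = sup_x {y*x - a*x^2 - b*x} = sup_x {(y-b)*x - a*x^2}
FOC: (y - b) - 2a*x = 0 => x* = (y - b)/(2a)
x* = (7.0492 + 5)/(2*3) = 2.0082
f*(7.0492) = (y-b)^2/(4a) = (7.0492 + 5)^2/(4*3)
= 145.1832/12 = 12.0986


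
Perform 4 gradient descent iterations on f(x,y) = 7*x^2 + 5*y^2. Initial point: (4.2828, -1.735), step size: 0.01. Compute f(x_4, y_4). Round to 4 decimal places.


Gradient descent on f(x,y) = 7*x^2 + 5*y^2.
Starting point: (4.2828, -1.735), alpha = 0.01
Step 1: grad_x = 2*7*4.2828 = 59.9592, grad_y = 2*5*-1.735 = -17.35
  x_1 = 4.2828 - 0.01*59.9592 = 3.6832
  y_1 = -1.735 - 0.01*-17.35 = -1.5615
Step 2: grad_x = 2*7*3.6832 = 51.5649, grad_y = 2*5*-1.5615 = -15.615
  x_2 = 3.6832 - 0.01*51.5649 = 3.1676
  y_2 = -1.5615 - 0.01*-15.615 = -1.4054
Step 3: grad_x = 2*7*3.1676 = 44.3458, grad_y = 2*5*-1.4054 = -14.0535
  x_3 = 3.1676 - 0.01*44.3458 = 2.7241
  y_3 = -1.4054 - 0.01*-14.0535 = -1.2648
Step 4: grad_x = 2*7*2.7241 = 38.1374, grad_y = 2*5*-1.2648 = -12.6482
  x_4 = 2.7241 - 0.01*38.1374 = 2.3427
  y_4 = -1.2648 - 0.01*-12.6482 = -1.1383
f(2.3427, -1.1383) = 7*2.3427^2 + 5*(-1.1383)^2 = 44.8976


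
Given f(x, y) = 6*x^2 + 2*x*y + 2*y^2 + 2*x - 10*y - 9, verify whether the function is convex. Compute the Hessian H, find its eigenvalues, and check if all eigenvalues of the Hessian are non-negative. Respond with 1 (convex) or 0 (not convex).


The Hessian of f(x,y) = 6*x^2 + 2*x*y + 2*y^2 + 2*x - 10*y - 9 is:
H = [[12, 2], [2, 4]]
Trace = 12 + 4 = 16
Determinant = 12*4 - (2)^2 = 44
Discriminant = (16)^2 - 4*44 = 80.0
Eigenvalues: lambda_1 = 3.5279, lambda_2 = 12.4721
The function is convex.

1


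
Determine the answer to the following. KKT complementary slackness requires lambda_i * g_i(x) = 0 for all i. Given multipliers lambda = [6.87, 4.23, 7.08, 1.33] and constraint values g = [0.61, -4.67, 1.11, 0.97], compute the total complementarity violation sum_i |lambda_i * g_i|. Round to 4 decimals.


KKT complementary slackness check:
lambda_1 * g_1 = 6.87 * 0.61 = 4.1907
lambda_2 * g_2 = 4.23 * -4.67 = -19.7541
lambda_3 * g_3 = 7.08 * 1.11 = 7.8588
lambda_4 * g_4 = 1.33 * 0.97 = 1.2901
Total violation = 4.1907 + 19.7541 + 7.8588 + 1.2901 = 33.0937


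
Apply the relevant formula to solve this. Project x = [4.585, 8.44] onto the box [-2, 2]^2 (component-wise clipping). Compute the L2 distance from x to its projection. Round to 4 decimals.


Project each component onto [-2, 2].
clip(4.585) = 2.0, clip(8.44) = 2.0
Projection = [2.0, 2.0]
Squared diffs: [6.6822, 41.4736]
Distance = sqrt(48.1558) = 6.9394


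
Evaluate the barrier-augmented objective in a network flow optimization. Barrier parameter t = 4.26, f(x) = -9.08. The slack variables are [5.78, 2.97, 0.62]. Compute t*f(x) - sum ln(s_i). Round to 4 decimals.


Step 1: Compute log-barrier.
ln values: [1.7544, 1.0886, -0.478]
phi = -(1.7544 + 1.0886 - 0.478) = -2.3649
Step 2: Compute augmented objective.
t*f(x) = 4.26*-9.08 = -38.6808
Total = -38.6808 - 2.3649 = -41.0457


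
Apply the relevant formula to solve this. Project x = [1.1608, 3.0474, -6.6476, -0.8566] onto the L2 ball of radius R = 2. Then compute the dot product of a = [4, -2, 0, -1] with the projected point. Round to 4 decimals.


Step 1: Compute ||x|| (intermediates to 6 decimals).
||x|| = sqrt(1.1608^2 + 3.0474^2 + (-6.6476)^2 + (-0.8566)^2) = 7.453754
Step 2: Project.
Since ||x|| > R, scale = R/||x|| = 2/7.453754 = 0.268321, proj(x) = scale * x
proj(x) = [0.311467, 0.817681, -1.783691, -0.229844]
Step 3: Dot product.
a^T * proj(x) = 4*0.311467 - 2*0.817681 + 0*(-1.783691) - 1*(-0.229844) = -0.1597


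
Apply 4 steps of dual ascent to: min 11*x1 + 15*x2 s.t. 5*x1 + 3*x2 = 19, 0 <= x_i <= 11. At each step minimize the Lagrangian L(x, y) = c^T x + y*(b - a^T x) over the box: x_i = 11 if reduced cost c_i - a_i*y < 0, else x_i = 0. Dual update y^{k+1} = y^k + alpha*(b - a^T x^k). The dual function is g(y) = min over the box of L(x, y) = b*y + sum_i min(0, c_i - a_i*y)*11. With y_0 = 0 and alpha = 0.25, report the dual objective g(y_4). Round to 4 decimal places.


Dual ascent for LP: min 11*x1 + 15*x2, 5*x1 + 3*x2 = 19, 0 <= x_i <= 11
Step 1: y^k = 0.0, reduced costs: (11.0, 15.0)
  x^k = (0.0, 0.0), subgradient = b - a^T x = 19.0
  y^{k+1} = 0.0 + 0.25*19.0 = 4.75
Step 2: y^k = 4.75, reduced costs: (-12.75, 0.75)
  x^k = (11.0, 0.0), subgradient = b - a^T x = -36.0
  y^{k+1} = 4.75 + 0.25*-36.0 = -4.25
Step 3: y^k = -4.25, reduced costs: (32.25, 27.75)
  x^k = (0.0, 0.0), subgradient = b - a^T x = 19.0
  y^{k+1} = -4.25 + 0.25*19.0 = 0.5
Step 4: y^k = 0.5, reduced costs: (8.5, 13.5)
  x^k = (0.0, 0.0), subgradient = b - a^T x = 19.0
  y^{k+1} = 0.5 + 0.25*19.0 = 5.25
Dual objective at y_4 = 5.25: reduced costs (-15.25, -0.75), box minimizer x = (11.0, 11.0)
g(y_4) = b*y + (c1 - a1*y)*x1 + (c2 - a2*y)*x2 = 19*5.25 + (-15.25)*11.0 + (-0.75)*11.0 = 99.75 - 167.75 - 8.25 = -76.25


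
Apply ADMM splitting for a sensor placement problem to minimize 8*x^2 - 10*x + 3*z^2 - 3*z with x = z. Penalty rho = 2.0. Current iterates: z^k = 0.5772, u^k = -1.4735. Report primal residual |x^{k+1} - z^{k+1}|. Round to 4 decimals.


ADMM iteration with rho = 2.0, z^k = 0.5772, u^k = -1.4735
Step 1: x-update.
Minimize 8*x^2 - 10*x + (2.0/2)*(x - 0.5772 - 1.4735)^2
FOC: (2*8 + 2.0)*x = 10 + 2.0*(0.5772 + 1.4735)
x^{k+1} = 0.7834
Step 2: z-update.
Minimize 3*z^2 - 3*z + (2.0/2)*(0.7834 - z - 1.4735)^2
FOC: (2*3 + 2.0)*z = 3 + 2.0*(0.7834 - 1.4735)
z^{k+1} = 0.2025
Step 3: u-update.
u^{k+1} = -1.4735 + 0.7834 - 0.2025 = -0.8926
Step 4: Primal residual = |0.7834 - 0.2025| = 0.5809


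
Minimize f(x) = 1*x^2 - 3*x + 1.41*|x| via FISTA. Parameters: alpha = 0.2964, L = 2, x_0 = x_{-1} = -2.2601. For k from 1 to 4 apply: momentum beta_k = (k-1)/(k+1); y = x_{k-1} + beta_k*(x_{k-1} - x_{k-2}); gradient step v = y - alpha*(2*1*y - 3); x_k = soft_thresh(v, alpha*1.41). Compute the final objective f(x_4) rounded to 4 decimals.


FISTA on f(x) = 1*x^2 - 3*x + 1.41*|x|
L = 2, alpha = 0.2964
Iteration 1: beta = 0.0, y = -2.2601 + 0.0*(-2.2601 + 2.2601) = -2.2601
  grad(y) = -7.5202, v = y - alpha*grad = -0.0311
  prox(v) = soft_thresh(-0.0311, 0.4179) = 0.0
Iteration 2: beta = 0.3333, y = 0.0 + 0.3333*(0.0 + 2.2601) = 0.7534
  grad(y) = -1.4933, v = y - alpha*grad = 1.196
  prox(v) = soft_thresh(1.196, 0.4179) = 0.778
Iteration 3: beta = 0.5, y = 0.778 + 0.5*(0.778 - 0.0) = 1.1671
  grad(y) = -0.6659, v = y - alpha*grad = 1.3644
  prox(v) = soft_thresh(1.3644, 0.4179) = 0.9465
Iteration 4: beta = 0.6, y = 0.9465 + 0.6*(0.9465 - 0.778) = 1.0476
  grad(y) = -0.9048, v = y - alpha*grad = 1.3158
  prox(v) = soft_thresh(1.3158, 0.4179) = 0.8979
f(x_4) = 1*0.8979^2 - 3*0.8979 + 1.41*|0.8979| = -0.6214


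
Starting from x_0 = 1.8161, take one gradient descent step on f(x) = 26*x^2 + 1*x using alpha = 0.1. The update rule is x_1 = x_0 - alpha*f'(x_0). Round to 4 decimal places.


We compute the gradient at x_0 and apply the update.
f'(x) = 52*x + 1
f'(1.8161) = 52*1.8161 + 1 = 95.4372
x_1 = 1.8161 - 0.1*95.4372 = -7.7276


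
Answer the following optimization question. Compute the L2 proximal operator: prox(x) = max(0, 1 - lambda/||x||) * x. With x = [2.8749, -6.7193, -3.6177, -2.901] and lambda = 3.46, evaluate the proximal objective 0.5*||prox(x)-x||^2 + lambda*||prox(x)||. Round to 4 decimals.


Step 1: Compute ||x||.
||x|| = 8.6555
Step 2: Compute scaling factor.
scale = max(0, 1 - 3.46/8.6555) = 0.6003
Step 3: prox(x) = [1.7257, -4.0333, -2.1715, -1.7413]
||prox(x)|| = 5.1955
Step 4: Proximal objective.
0.5*||prox-x||^2 = 5.9858
lambda*||prox|| = 17.9764
Total = 23.9622


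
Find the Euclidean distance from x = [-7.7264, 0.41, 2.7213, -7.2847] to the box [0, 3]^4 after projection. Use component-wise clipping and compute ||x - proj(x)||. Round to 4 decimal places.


Project each component onto [0, 3].
clip(-7.7264) = 0.0, clip(0.41) = 0.41, clip(2.7213) = 2.7213, clip(-7.2847) = 0.0
Projection = [0.0, 0.41, 2.7213, 0.0]
Squared diffs: [59.6973, 0.0, 0.0, 53.0669]
Distance = sqrt(112.7642) = 10.619


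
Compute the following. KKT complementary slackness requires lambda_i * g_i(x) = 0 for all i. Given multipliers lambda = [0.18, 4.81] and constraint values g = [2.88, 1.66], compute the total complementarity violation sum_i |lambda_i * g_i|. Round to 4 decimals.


KKT complementary slackness check:
lambda_1 * g_1 = 0.18 * 2.88 = 0.5184
lambda_2 * g_2 = 4.81 * 1.66 = 7.9846
Total violation = 0.5184 + 7.9846 = 8.503


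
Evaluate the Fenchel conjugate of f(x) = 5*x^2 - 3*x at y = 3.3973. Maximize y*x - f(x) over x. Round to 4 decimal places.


f*(y) = sup_x {y*x - a*x^2 - b*x} = sup_x {(y-b)*x - a*x^2}
FOC: (y - b) - 2a*x = 0 => x* = (y - b)/(2a)
x* = (3.3973 + 3)/(2*5) = 0.6397
f*(3.3973) = (y-b)^2/(4a) = (3.3973 + 3)^2/(4*5)
= 40.9254/20 = 2.0463


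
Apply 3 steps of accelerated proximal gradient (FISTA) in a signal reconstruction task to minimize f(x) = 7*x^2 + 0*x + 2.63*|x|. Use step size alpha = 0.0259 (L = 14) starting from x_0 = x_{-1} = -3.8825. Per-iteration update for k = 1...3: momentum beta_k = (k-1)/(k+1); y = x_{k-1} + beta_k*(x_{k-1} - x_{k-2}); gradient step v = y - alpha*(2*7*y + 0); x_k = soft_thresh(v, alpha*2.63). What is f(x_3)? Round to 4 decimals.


FISTA on f(x) = 7*x^2 + 0*x + 2.63*|x|
L = 14, alpha = 0.0259
Iteration 1: beta = 0.0, y = -3.8825 + 0.0*(-3.8825 + 3.8825) = -3.8825
  grad(y) = -54.355, v = y - alpha*grad = -2.4747
  prox(v) = soft_thresh(-2.4747, 0.0681) = -2.4066
Iteration 2: beta = 0.3333, y = -2.4066 + 0.3333*(-2.4066 + 3.8825) = -1.9146
  grad(y) = -26.8047, v = y - alpha*grad = -1.2204
  prox(v) = soft_thresh(-1.2204, 0.0681) = -1.1523
Iteration 3: beta = 0.5, y = -1.1523 + 0.5*(-1.1523 + 2.4066) = -0.5251
  grad(y) = -7.3514, v = y - alpha*grad = -0.3347
  prox(v) = soft_thresh(-0.3347, 0.0681) = -0.2666
f(x_3) = 7*(-0.2666)^2 + 0*(-0.2666) + 2.63*|-0.2666| = 1.1986


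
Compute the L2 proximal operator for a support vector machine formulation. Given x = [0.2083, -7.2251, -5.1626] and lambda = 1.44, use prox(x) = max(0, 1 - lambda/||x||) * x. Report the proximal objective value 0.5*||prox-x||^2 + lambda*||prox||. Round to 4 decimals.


Step 1: Compute ||x||.
||x|| = 8.8824
Step 2: Compute scaling factor.
scale = max(0, 1 - 1.44/8.8824) = 0.8379
Step 3: prox(x) = [0.1745, -6.0538, -4.3257]
||prox(x)|| = 7.4424
Step 4: Proximal objective.
0.5*||prox-x||^2 = 1.0368
lambda*||prox|| = 10.7171
Total = 11.7539


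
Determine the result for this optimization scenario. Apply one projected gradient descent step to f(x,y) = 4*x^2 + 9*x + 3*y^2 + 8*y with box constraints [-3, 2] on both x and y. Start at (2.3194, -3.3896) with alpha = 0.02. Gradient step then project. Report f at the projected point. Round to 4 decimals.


Step 1: Compute gradient at (2.3194, -3.3896).
grad_x = 2*4*2.3194 + 9 = 27.5552
grad_y = 2*3*-3.3896 + 8 = -12.3376
Step 2: Gradient step.
x_raw = 2.3194 - 0.02*27.5552 = 1.7683
y_raw = -3.3896 - 0.02*-12.3376 = -3.1428
Step 3: Project onto [-3, 2].
x_proj = clip(1.7683) = 1.7683
y_proj = clip(-3.1428) = -3.0
Step 4: Evaluate f.
f(1.7683, -3.0) = 31.4221


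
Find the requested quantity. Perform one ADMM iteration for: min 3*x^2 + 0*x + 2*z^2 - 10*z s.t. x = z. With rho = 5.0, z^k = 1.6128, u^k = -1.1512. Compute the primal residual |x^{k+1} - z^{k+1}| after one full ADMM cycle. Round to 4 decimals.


ADMM iteration with rho = 5.0, z^k = 1.6128, u^k = -1.1512
Step 1: x-update.
Minimize 3*x^2 + 0*x + (5.0/2)*(x - 1.6128 - 1.1512)^2
FOC: (2*3 + 5.0)*x = 0 + 5.0*(1.6128 + 1.1512)
x^{k+1} = 1.2564
Step 2: z-update.
Minimize 2*z^2 - 10*z + (5.0/2)*(1.2564 - z - 1.1512)^2
FOC: (2*2 + 5.0)*z = 10 + 5.0*(1.2564 - 1.1512)
z^{k+1} = 1.1695
Step 3: u-update.
u^{k+1} = -1.1512 + 1.2564 - 1.1695 = -1.0644
Step 4: Primal residual = |1.2564 - 1.1695| = 0.0868


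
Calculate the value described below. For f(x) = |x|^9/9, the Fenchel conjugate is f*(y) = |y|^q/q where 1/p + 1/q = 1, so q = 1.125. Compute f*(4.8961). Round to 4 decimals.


The conjugate exponent q satisfies 1/p + 1/q = 1.
p = 9, so q = 9/(9 - 1) = 1.125
|y|^q = 4.8961^1.125 = 5.9715
f*(4.8961) = 5.9715 / 1.125 = 5.308


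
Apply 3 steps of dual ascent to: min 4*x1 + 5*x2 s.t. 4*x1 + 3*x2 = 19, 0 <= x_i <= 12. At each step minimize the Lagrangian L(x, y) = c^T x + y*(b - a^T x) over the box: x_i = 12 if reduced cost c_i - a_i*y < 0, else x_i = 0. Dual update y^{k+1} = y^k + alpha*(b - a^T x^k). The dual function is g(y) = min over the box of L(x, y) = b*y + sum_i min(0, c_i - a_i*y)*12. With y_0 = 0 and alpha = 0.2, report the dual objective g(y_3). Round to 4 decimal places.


Dual ascent for LP: min 4*x1 + 5*x2, 4*x1 + 3*x2 = 19, 0 <= x_i <= 12
Step 1: y^k = 0.0, reduced costs: (4.0, 5.0)
  x^k = (0.0, 0.0), subgradient = b - a^T x = 19.0
  y^{k+1} = 0.0 + 0.2*19.0 = 3.8
Step 2: y^k = 3.8, reduced costs: (-11.2, -6.4)
  x^k = (12.0, 12.0), subgradient = b - a^T x = -65.0
  y^{k+1} = 3.8 + 0.2*-65.0 = -9.2
Step 3: y^k = -9.2, reduced costs: (40.8, 32.6)
  x^k = (0.0, 0.0), subgradient = b - a^T x = 19.0
  y^{k+1} = -9.2 + 0.2*19.0 = -5.4
Dual objective at y_3 = -5.4: reduced costs (25.6, 21.2), box minimizer x = (0.0, 0.0)
g(y_3) = b*y + (c1 - a1*y)*x1 + (c2 - a2*y)*x2 = 19*(-5.4) + 25.6*0.0 + 21.2*0.0 = -102.6 + 0.0 + 0.0 = -102.6


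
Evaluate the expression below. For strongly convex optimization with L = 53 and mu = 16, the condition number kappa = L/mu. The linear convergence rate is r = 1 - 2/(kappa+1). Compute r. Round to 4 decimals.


Step 1: Compute the condition number.
kappa = L/mu = 53/16 = 3.3125
Step 2: Compute the convergence rate.
r = 1 - 2/(kappa + 1) = 1 - 2*mu/(L + mu) = (L - mu)/(L + mu) = 37/69 = 0.5362


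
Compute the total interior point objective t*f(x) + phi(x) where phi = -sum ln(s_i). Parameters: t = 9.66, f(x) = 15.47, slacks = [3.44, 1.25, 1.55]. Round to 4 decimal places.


Step 1: Compute log-barrier.
ln values: [1.2355, 0.2231, 0.4383]
phi = -(1.2355 + 0.2231 + 0.4383) = -1.8969
Step 2: Compute augmented objective.
t*f(x) = 9.66*15.47 = 149.4402
Total = 149.4402 - 1.8969 = 147.5433


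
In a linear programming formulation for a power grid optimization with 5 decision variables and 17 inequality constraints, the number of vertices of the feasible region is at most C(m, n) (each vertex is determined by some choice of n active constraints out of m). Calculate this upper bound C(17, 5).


Each vertex corresponds to some choice of n active constraints out of m, so the number of vertices is at most C(m, n) = m! / (n!(m-n)!).
m = 17, n = 5
Numerator: 17 * 16 * 15 * 14 * 13
Denominator: 5! = 120
C(17, 5) = 6188


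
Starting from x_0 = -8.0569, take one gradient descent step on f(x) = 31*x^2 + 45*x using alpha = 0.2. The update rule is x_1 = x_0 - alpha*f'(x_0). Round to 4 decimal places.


We compute the gradient at x_0 and apply the update.
f'(x) = 62*x + 45
f'(-8.0569) = 62*-8.0569 + 45 = -454.5278
x_1 = -8.0569 - 0.2*-454.5278 = 82.8487


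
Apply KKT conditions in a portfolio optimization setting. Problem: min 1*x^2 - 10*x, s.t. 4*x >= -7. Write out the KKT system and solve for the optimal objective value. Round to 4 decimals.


Step 1: Try lambda = 0 (constraint inactive).
Stationarity: 2*1*x - 10 = 0
x* = 10/(2*1) = 5.0
Check constraint: 4*5.0 = 20.0 >= -7 -- satisfied.
Step 2: Compute optimal value.
f(x*) = 1*5.0^2 - 10*5.0 = -25.0


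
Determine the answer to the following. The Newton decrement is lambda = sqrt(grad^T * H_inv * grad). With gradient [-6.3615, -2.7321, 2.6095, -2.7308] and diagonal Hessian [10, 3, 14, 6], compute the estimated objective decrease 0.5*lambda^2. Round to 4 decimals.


Step 1: H is diagonal, so H^(-1) * g = [-0.6362, -0.9107, 0.1864, -0.4551].
Step 2: g^T H^(-1) g = sum_i g_i^2 / H_ii
  = (-6.3615)^2/10 + (-2.7321)^2/3 + (2.6095)^2/14 + (-2.7308)^2/6
  = 4.0469 + 2.4881 + 0.4864 + 1.2429 = 8.2643
Step 3: Objective decrease = 0.5 * g^T H^(-1) g = 4.1321


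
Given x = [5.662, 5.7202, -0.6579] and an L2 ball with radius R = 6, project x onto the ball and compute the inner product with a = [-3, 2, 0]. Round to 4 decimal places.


Step 1: Compute ||x|| (intermediates to 6 decimals).
||x|| = sqrt(5.662^2 + 5.7202^2 + (-0.6579)^2) = 8.07538
Step 2: Project.
Since ||x|| > R, scale = R/||x|| = 6/8.07538 = 0.742999, proj(x) = scale * x
proj(x) = [4.20686, 4.250103, -0.488819]
Step 3: Dot product.
a^T * proj(x) = -3*4.20686 + 2*4.250103 + 0*(-0.488819) = -4.1204


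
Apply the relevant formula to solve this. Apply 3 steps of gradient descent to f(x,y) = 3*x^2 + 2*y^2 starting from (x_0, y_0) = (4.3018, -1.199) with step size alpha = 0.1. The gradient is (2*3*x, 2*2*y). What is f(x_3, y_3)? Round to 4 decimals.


Gradient descent on f(x,y) = 3*x^2 + 2*y^2.
Starting point: (4.3018, -1.199), alpha = 0.1
Step 1: grad_x = 2*3*4.3018 = 25.8108, grad_y = 2*2*-1.199 = -4.796
  x_1 = 4.3018 - 0.1*25.8108 = 1.7207
  y_1 = -1.199 - 0.1*-4.796 = -0.7194
Step 2: grad_x = 2*3*1.7207 = 10.3243, grad_y = 2*2*-0.7194 = -2.8776
  x_2 = 1.7207 - 0.1*10.3243 = 0.6883
  y_2 = -0.7194 - 0.1*-2.8776 = -0.4316
Step 3: grad_x = 2*3*0.6883 = 4.1297, grad_y = 2*2*-0.4316 = -1.7266
  x_3 = 0.6883 - 0.1*4.1297 = 0.2753
  y_3 = -0.4316 - 0.1*-1.7266 = -0.259
f(0.2753, -0.259) = 3*0.2753^2 + 2*(-0.259)^2 = 0.3615


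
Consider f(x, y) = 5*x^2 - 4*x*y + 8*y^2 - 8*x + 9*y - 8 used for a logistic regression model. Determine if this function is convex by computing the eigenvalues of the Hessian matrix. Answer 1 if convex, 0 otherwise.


The Hessian of f(x,y) = 5*x^2 - 4*x*y + 8*y^2 - 8*x + 9*y - 8 is:
H = [[10, -4], [-4, 16]]
Trace = 10 + 16 = 26
Determinant = 10*16 - (-4)^2 = 144
Discriminant = (26)^2 - 4*144 = 100.0
Eigenvalues: lambda_1 = 8.0, lambda_2 = 18.0
The function is convex.

1


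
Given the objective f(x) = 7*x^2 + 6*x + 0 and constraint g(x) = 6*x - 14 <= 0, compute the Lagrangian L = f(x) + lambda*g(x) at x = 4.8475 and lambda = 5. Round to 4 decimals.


Step 1: Evaluate f(x).
f(4.8475) = 7*4.8475^2 + 6*4.8475 + 0 = 193.5728
Step 2: Evaluate g(x).
g(4.8475) = 6*4.8475 - 14 = 15.085
Step 3: Compute Lagrangian.
L = 193.5728 + 5*15.085 = 268.9978


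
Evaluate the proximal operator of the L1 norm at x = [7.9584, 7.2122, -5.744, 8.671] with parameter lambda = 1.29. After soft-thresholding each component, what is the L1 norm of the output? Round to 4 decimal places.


Soft-thresholding with lambda = 1.29:
prox(7.9584) = sign(7.9584)*max(|7.9584| - 1.29, 0) = 6.6684
prox(7.2122) = sign(7.2122)*max(|7.2122| - 1.29, 0) = 5.9222
prox(-5.744) = sign(-5.744)*max(|-5.744| - 1.29, 0) = -4.454
prox(8.671) = sign(8.671)*max(|8.671| - 1.29, 0) = 7.381
prox(x) = [6.6684, 5.9222, -4.454, 7.381]
||prox(x)||_1 = 6.6684 + 5.9222 + 4.454 + 7.381 = 24.4256


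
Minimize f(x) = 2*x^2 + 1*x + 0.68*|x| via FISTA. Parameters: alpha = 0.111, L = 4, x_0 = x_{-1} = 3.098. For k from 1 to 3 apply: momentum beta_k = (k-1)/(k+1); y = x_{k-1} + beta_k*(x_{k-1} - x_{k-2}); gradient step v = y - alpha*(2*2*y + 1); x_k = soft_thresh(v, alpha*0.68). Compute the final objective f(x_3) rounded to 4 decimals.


FISTA on f(x) = 2*x^2 + 1*x + 0.68*|x|
L = 4, alpha = 0.111
Iteration 1: beta = 0.0, y = 3.098 + 0.0*(3.098 - 3.098) = 3.098
  grad(y) = 13.392, v = y - alpha*grad = 1.6115
  prox(v) = soft_thresh(1.6115, 0.0755) = 1.536
Iteration 2: beta = 0.3333, y = 1.536 + 0.3333*(1.536 - 3.098) = 1.0153
  grad(y) = 5.0614, v = y - alpha*grad = 0.4535
  prox(v) = soft_thresh(0.4535, 0.0755) = 0.3781
Iteration 3: beta = 0.5, y = 0.3781 + 0.5*(0.3781 - 1.536) = -0.2009
  grad(y) = 0.1963, v = y - alpha*grad = -0.2227
  prox(v) = soft_thresh(-0.2227, 0.0755) = -0.1472
f(x_3) = 2*(-0.1472)^2 + 1*(-0.1472) + 0.68*|-0.1472| = -0.0038


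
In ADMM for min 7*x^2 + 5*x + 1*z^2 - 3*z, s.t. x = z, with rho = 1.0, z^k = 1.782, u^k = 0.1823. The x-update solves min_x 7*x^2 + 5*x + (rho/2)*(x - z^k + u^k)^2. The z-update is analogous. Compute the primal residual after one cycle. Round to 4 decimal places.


ADMM iteration with rho = 1.0, z^k = 1.782, u^k = 0.1823
Step 1: x-update.
Minimize 7*x^2 + 5*x + (1.0/2)*(x - 1.782 + 0.1823)^2
FOC: (2*7 + 1.0)*x = -5 + 1.0*(1.782 - 0.1823)
x^{k+1} = -0.2267
Step 2: z-update.
Minimize 1*z^2 - 3*z + (1.0/2)*(-0.2267 - z + 0.1823)^2
FOC: (2*1 + 1.0)*z = 3 + 1.0*(-0.2267 + 0.1823)
z^{k+1} = 0.9852
Step 3: u-update.
u^{k+1} = 0.1823 - 0.2267 - 0.9852 = -1.0296
Step 4: Primal residual = |-0.2267 - 0.9852| = 1.2119
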